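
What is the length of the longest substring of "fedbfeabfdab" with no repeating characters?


Input: "fedbfeabfdab"
Sliding window (track last position of each char):
  Position 0 ('f'): window [0,0] length 1 -- new best
  Position 1 ('e'): window [0,1] length 2 -- new best
  Position 2 ('d'): window [0,2] length 3 -- new best
  Position 3 ('b'): window [0,3] length 4 -- new best
  Position 4 ('f'): repeat (last at 0), move window start to 1
  Position 4 ('f'): window [1,4] length 4
  Position 5 ('e'): repeat (last at 1), move window start to 2
  Position 5 ('e'): window [2,5] length 4
  Position 6 ('a'): window [2,6] length 5 -- new best
  Position 7 ('b'): repeat (last at 3), move window start to 4
  Position 7 ('b'): window [4,7] length 4
  Position 8 ('f'): repeat (last at 4), move window start to 5
  Position 8 ('f'): window [5,8] length 4
  Position 9 ('d'): window [5,9] length 5
  Position 10 ('a'): repeat (last at 6), move window start to 7
  Position 10 ('a'): window [7,10] length 4
  Position 11 ('b'): repeat (last at 7), move window start to 8
  Position 11 ('b'): window [8,11] length 4
Longest substring with no repeats: "dbfea" with length 5

5


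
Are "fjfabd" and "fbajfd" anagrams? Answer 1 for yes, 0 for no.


Strings: "fjfabd", "fbajfd"
Sorted first:  abdffj
Sorted second: abdffj
Sorted forms match => anagrams

1


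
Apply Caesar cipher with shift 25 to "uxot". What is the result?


Caesar cipher: shift "uxot" by 25
  'u' (pos 20) + 25 = pos 19 = 't'
  'x' (pos 23) + 25 = pos 22 = 'w'
  'o' (pos 14) + 25 = pos 13 = 'n'
  't' (pos 19) + 25 = pos 18 = 's'
Result: twns

twns


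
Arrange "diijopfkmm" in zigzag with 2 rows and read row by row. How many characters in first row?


Zigzag "diijopfkmm" into 2 rows:
Placing characters:
  'd' => row 0
  'i' => row 1
  'i' => row 0
  'j' => row 1
  'o' => row 0
  'p' => row 1
  'f' => row 0
  'k' => row 1
  'm' => row 0
  'm' => row 1
Rows:
  Row 0: "diofm"
  Row 1: "ijpkm"
First row length: 5

5


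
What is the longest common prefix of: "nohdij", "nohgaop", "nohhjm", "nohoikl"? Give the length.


Words: nohdij, nohgaop, nohhjm, nohoikl
  Position 0: all 'n' => match
  Position 1: all 'o' => match
  Position 2: all 'h' => match
  Position 3: ('d', 'g', 'h', 'o') => mismatch, stop
LCP = "noh" (length 3)

3


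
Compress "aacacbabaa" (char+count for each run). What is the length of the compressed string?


Input: aacacbabaa
Runs:
  'a' x 2 => "a2"
  'c' x 1 => "c1"
  'a' x 1 => "a1"
  'c' x 1 => "c1"
  'b' x 1 => "b1"
  'a' x 1 => "a1"
  'b' x 1 => "b1"
  'a' x 2 => "a2"
Compressed: "a2c1a1c1b1a1b1a2"
Compressed length: 16

16


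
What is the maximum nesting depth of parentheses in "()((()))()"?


Input: "()((()))()"
Tracking depth:
  Position 0 '(': depth becomes 1
  Position 1 ')': depth becomes 0
  Position 2 '(': depth becomes 1
  Position 3 '(': depth becomes 2
  Position 4 '(': depth becomes 3
  Position 5 ')': depth becomes 2
  Position 6 ')': depth becomes 1
  Position 7 ')': depth becomes 0
  Position 8 '(': depth becomes 1
  Position 9 ')': depth becomes 0
Maximum depth reached: 3

3


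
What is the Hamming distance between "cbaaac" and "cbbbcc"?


Comparing "cbaaac" and "cbbbcc" position by position:
  Position 0: 'c' vs 'c' => same
  Position 1: 'b' vs 'b' => same
  Position 2: 'a' vs 'b' => differ
  Position 3: 'a' vs 'b' => differ
  Position 4: 'a' vs 'c' => differ
  Position 5: 'c' vs 'c' => same
Total differences (Hamming distance): 3

3


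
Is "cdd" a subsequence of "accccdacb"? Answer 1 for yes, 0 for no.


Check if "cdd" is a subsequence of "accccdacb"
Greedy scan:
  Position 0 ('a'): no match needed
  Position 1 ('c'): matches sub[0] = 'c'
  Position 2 ('c'): no match needed
  Position 3 ('c'): no match needed
  Position 4 ('c'): no match needed
  Position 5 ('d'): matches sub[1] = 'd'
  Position 6 ('a'): no match needed
  Position 7 ('c'): no match needed
  Position 8 ('b'): no match needed
Only matched 2/3 characters => not a subsequence

0


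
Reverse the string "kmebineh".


Input: kmebineh
Reading characters right to left:
  Position 7: 'h'
  Position 6: 'e'
  Position 5: 'n'
  Position 4: 'i'
  Position 3: 'b'
  Position 2: 'e'
  Position 1: 'm'
  Position 0: 'k'
Reversed: henibemk

henibemk


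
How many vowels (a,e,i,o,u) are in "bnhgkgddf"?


Input: bnhgkgddf
Checking each character:
  'b' at position 0: consonant
  'n' at position 1: consonant
  'h' at position 2: consonant
  'g' at position 3: consonant
  'k' at position 4: consonant
  'g' at position 5: consonant
  'd' at position 6: consonant
  'd' at position 7: consonant
  'f' at position 8: consonant
Total vowels: 0

0


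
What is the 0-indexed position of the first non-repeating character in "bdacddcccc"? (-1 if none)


Input: bdacddcccc
Character frequencies:
  'a': 1
  'b': 1
  'c': 5
  'd': 3
Scanning left to right for freq == 1:
  Position 0 ('b'): unique! => answer = 0

0


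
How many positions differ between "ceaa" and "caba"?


Comparing "ceaa" and "caba" position by position:
  Position 0: 'c' vs 'c' => same
  Position 1: 'e' vs 'a' => DIFFER
  Position 2: 'a' vs 'b' => DIFFER
  Position 3: 'a' vs 'a' => same
Positions that differ: 2

2


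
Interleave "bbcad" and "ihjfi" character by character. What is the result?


Interleaving "bbcad" and "ihjfi":
  Position 0: 'b' from first, 'i' from second => "bi"
  Position 1: 'b' from first, 'h' from second => "bh"
  Position 2: 'c' from first, 'j' from second => "cj"
  Position 3: 'a' from first, 'f' from second => "af"
  Position 4: 'd' from first, 'i' from second => "di"
Result: bibhcjafdi

bibhcjafdi


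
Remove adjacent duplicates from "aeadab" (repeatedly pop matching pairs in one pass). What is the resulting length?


Input: aeadab
Stack-based adjacent duplicate removal:
  Read 'a': push. Stack: a
  Read 'e': push. Stack: ae
  Read 'a': push. Stack: aea
  Read 'd': push. Stack: aead
  Read 'a': push. Stack: aeada
  Read 'b': push. Stack: aeadab
Final stack: "aeadab" (length 6)

6


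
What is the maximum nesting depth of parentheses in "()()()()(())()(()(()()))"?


Input: "()()()()(())()(()(()()))"
Tracking depth:
  Position 0 '(': depth becomes 1
  Position 1 ')': depth becomes 0
  Position 2 '(': depth becomes 1
  Position 3 ')': depth becomes 0
  Position 4 '(': depth becomes 1
  Position 5 ')': depth becomes 0
  Position 6 '(': depth becomes 1
  Position 7 ')': depth becomes 0
  Position 8 '(': depth becomes 1
  Position 9 '(': depth becomes 2
  Position 10 ')': depth becomes 1
  Position 11 ')': depth becomes 0
  Position 12 '(': depth becomes 1
  Position 13 ')': depth becomes 0
  Position 14 '(': depth becomes 1
  Position 15 '(': depth becomes 2
  Position 16 ')': depth becomes 1
  Position 17 '(': depth becomes 2
  Position 18 '(': depth becomes 3
  Position 19 ')': depth becomes 2
  Position 20 '(': depth becomes 3
  Position 21 ')': depth becomes 2
  Position 22 ')': depth becomes 1
  Position 23 ')': depth becomes 0
Maximum depth reached: 3

3


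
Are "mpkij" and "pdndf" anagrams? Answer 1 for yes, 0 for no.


Strings: "mpkij", "pdndf"
Sorted first:  ijkmp
Sorted second: ddfnp
Differ at position 0: 'i' vs 'd' => not anagrams

0


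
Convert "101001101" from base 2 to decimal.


Input: "101001101" in base 2
Positional expansion:
  Digit '1' (value 1) x 2^8 = 256
  Digit '0' (value 0) x 2^7 = 0
  Digit '1' (value 1) x 2^6 = 64
  Digit '0' (value 0) x 2^5 = 0
  Digit '0' (value 0) x 2^4 = 0
  Digit '1' (value 1) x 2^3 = 8
  Digit '1' (value 1) x 2^2 = 4
  Digit '0' (value 0) x 2^1 = 0
  Digit '1' (value 1) x 2^0 = 1
Sum = 333

333


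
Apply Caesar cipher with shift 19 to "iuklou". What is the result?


Caesar cipher: shift "iuklou" by 19
  'i' (pos 8) + 19 = pos 1 = 'b'
  'u' (pos 20) + 19 = pos 13 = 'n'
  'k' (pos 10) + 19 = pos 3 = 'd'
  'l' (pos 11) + 19 = pos 4 = 'e'
  'o' (pos 14) + 19 = pos 7 = 'h'
  'u' (pos 20) + 19 = pos 13 = 'n'
Result: bndehn

bndehn


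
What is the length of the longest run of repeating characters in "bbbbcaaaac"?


Input: "bbbbcaaaac"
Scanning for longest run:
  Position 1 ('b'): continues run of 'b', length=2
  Position 2 ('b'): continues run of 'b', length=3
  Position 3 ('b'): continues run of 'b', length=4
  Position 4 ('c'): new char, reset run to 1
  Position 5 ('a'): new char, reset run to 1
  Position 6 ('a'): continues run of 'a', length=2
  Position 7 ('a'): continues run of 'a', length=3
  Position 8 ('a'): continues run of 'a', length=4
  Position 9 ('c'): new char, reset run to 1
Longest run: 'b' with length 4

4


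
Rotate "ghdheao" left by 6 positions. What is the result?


Input: "ghdheao", rotate left by 6
First 6 characters: "ghdhea"
Remaining characters: "o"
Concatenate remaining + first: "o" + "ghdhea" = "oghdhea"

oghdhea


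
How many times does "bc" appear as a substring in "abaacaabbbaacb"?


Searching for "bc" in "abaacaabbbaacb"
Scanning each position:
  Position 0: "ab" => no
  Position 1: "ba" => no
  Position 2: "aa" => no
  Position 3: "ac" => no
  Position 4: "ca" => no
  Position 5: "aa" => no
  Position 6: "ab" => no
  Position 7: "bb" => no
  Position 8: "bb" => no
  Position 9: "ba" => no
  Position 10: "aa" => no
  Position 11: "ac" => no
  Position 12: "cb" => no
Total occurrences: 0

0


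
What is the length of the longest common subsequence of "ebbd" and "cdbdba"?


LCS of "ebbd" and "cdbdba"
DP table:
           c    d    b    d    b    a
      0    0    0    0    0    0    0
  e   0    0    0    0    0    0    0
  b   0    0    0    1    1    1    1
  b   0    0    0    1    1    2    2
  d   0    0    1    1    2    2    2
LCS length = dp[4][6] = 2

2


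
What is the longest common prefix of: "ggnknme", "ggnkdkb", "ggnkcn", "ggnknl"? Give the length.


Words: ggnknme, ggnkdkb, ggnkcn, ggnknl
  Position 0: all 'g' => match
  Position 1: all 'g' => match
  Position 2: all 'n' => match
  Position 3: all 'k' => match
  Position 4: ('n', 'd', 'c', 'n') => mismatch, stop
LCP = "ggnk" (length 4)

4


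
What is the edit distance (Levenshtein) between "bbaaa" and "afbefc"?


Computing edit distance: "bbaaa" -> "afbefc"
DP table:
           a    f    b    e    f    c
      0    1    2    3    4    5    6
  b   1    1    2    2    3    4    5
  b   2    2    2    2    3    4    5
  a   3    2    3    3    3    4    5
  a   4    3    3    4    4    4    5
  a   5    4    4    4    5    5    5
Edit distance = dp[5][6] = 5

5


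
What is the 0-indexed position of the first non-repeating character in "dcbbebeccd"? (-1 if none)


Input: dcbbebeccd
Character frequencies:
  'b': 3
  'c': 3
  'd': 2
  'e': 2
Scanning left to right for freq == 1:
  Position 0 ('d'): freq=2, skip
  Position 1 ('c'): freq=3, skip
  Position 2 ('b'): freq=3, skip
  Position 3 ('b'): freq=3, skip
  Position 4 ('e'): freq=2, skip
  Position 5 ('b'): freq=3, skip
  Position 6 ('e'): freq=2, skip
  Position 7 ('c'): freq=3, skip
  Position 8 ('c'): freq=3, skip
  Position 9 ('d'): freq=2, skip
  No unique character found => answer = -1

-1


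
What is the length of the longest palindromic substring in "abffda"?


Input: "abffda"
Checking substrings for palindromes:
  [2:4] "ff" (len 2) => palindrome
Longest palindromic substring: "ff" with length 2

2


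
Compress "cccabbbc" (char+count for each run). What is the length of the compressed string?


Input: cccabbbc
Runs:
  'c' x 3 => "c3"
  'a' x 1 => "a1"
  'b' x 3 => "b3"
  'c' x 1 => "c1"
Compressed: "c3a1b3c1"
Compressed length: 8

8


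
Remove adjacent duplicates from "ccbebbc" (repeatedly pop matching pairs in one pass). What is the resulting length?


Input: ccbebbc
Stack-based adjacent duplicate removal:
  Read 'c': push. Stack: c
  Read 'c': matches stack top 'c' => pop. Stack: (empty)
  Read 'b': push. Stack: b
  Read 'e': push. Stack: be
  Read 'b': push. Stack: beb
  Read 'b': matches stack top 'b' => pop. Stack: be
  Read 'c': push. Stack: bec
Final stack: "bec" (length 3)

3


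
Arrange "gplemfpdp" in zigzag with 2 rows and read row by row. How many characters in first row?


Zigzag "gplemfpdp" into 2 rows:
Placing characters:
  'g' => row 0
  'p' => row 1
  'l' => row 0
  'e' => row 1
  'm' => row 0
  'f' => row 1
  'p' => row 0
  'd' => row 1
  'p' => row 0
Rows:
  Row 0: "glmpp"
  Row 1: "pefd"
First row length: 5

5


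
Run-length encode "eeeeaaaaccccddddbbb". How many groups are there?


Input: eeeeaaaaccccddddbbb
Scanning for consecutive runs:
  Group 1: 'e' x 4 (positions 0-3)
  Group 2: 'a' x 4 (positions 4-7)
  Group 3: 'c' x 4 (positions 8-11)
  Group 4: 'd' x 4 (positions 12-15)
  Group 5: 'b' x 3 (positions 16-18)
Total groups: 5

5


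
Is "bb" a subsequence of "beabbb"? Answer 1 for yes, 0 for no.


Check if "bb" is a subsequence of "beabbb"
Greedy scan:
  Position 0 ('b'): matches sub[0] = 'b'
  Position 1 ('e'): no match needed
  Position 2 ('a'): no match needed
  Position 3 ('b'): matches sub[1] = 'b'
  Position 4 ('b'): no match needed
  Position 5 ('b'): no match needed
All 2 characters matched => is a subsequence

1


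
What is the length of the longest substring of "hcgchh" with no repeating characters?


Input: "hcgchh"
Sliding window (track last position of each char):
  Position 0 ('h'): window [0,0] length 1 -- new best
  Position 1 ('c'): window [0,1] length 2 -- new best
  Position 2 ('g'): window [0,2] length 3 -- new best
  Position 3 ('c'): repeat (last at 1), move window start to 2
  Position 3 ('c'): window [2,3] length 2
  Position 4 ('h'): window [2,4] length 3
  Position 5 ('h'): repeat (last at 4), move window start to 5
  Position 5 ('h'): window [5,5] length 1
Longest substring with no repeats: "hcg" with length 3

3


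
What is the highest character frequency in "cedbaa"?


Input: cedbaa
Character counts:
  'a': 2
  'b': 1
  'c': 1
  'd': 1
  'e': 1
Maximum frequency: 2

2


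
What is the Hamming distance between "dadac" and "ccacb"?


Comparing "dadac" and "ccacb" position by position:
  Position 0: 'd' vs 'c' => differ
  Position 1: 'a' vs 'c' => differ
  Position 2: 'd' vs 'a' => differ
  Position 3: 'a' vs 'c' => differ
  Position 4: 'c' vs 'b' => differ
Total differences (Hamming distance): 5

5


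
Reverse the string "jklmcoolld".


Input: jklmcoolld
Reading characters right to left:
  Position 9: 'd'
  Position 8: 'l'
  Position 7: 'l'
  Position 6: 'o'
  Position 5: 'o'
  Position 4: 'c'
  Position 3: 'm'
  Position 2: 'l'
  Position 1: 'k'
  Position 0: 'j'
Reversed: dlloocmlkj

dlloocmlkj


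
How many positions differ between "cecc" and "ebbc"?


Comparing "cecc" and "ebbc" position by position:
  Position 0: 'c' vs 'e' => DIFFER
  Position 1: 'e' vs 'b' => DIFFER
  Position 2: 'c' vs 'b' => DIFFER
  Position 3: 'c' vs 'c' => same
Positions that differ: 3

3


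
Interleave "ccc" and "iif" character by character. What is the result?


Interleaving "ccc" and "iif":
  Position 0: 'c' from first, 'i' from second => "ci"
  Position 1: 'c' from first, 'i' from second => "ci"
  Position 2: 'c' from first, 'f' from second => "cf"
Result: cicicf

cicicf


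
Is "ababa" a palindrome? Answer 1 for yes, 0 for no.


Input: ababa
Reversed: ababa
  Compare pos 0 ('a') with pos 4 ('a'): match
  Compare pos 1 ('b') with pos 3 ('b'): match
Result: palindrome

1


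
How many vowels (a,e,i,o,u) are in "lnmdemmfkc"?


Input: lnmdemmfkc
Checking each character:
  'l' at position 0: consonant
  'n' at position 1: consonant
  'm' at position 2: consonant
  'd' at position 3: consonant
  'e' at position 4: vowel (running total: 1)
  'm' at position 5: consonant
  'm' at position 6: consonant
  'f' at position 7: consonant
  'k' at position 8: consonant
  'c' at position 9: consonant
Total vowels: 1

1


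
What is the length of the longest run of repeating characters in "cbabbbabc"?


Input: "cbabbbabc"
Scanning for longest run:
  Position 1 ('b'): new char, reset run to 1
  Position 2 ('a'): new char, reset run to 1
  Position 3 ('b'): new char, reset run to 1
  Position 4 ('b'): continues run of 'b', length=2
  Position 5 ('b'): continues run of 'b', length=3
  Position 6 ('a'): new char, reset run to 1
  Position 7 ('b'): new char, reset run to 1
  Position 8 ('c'): new char, reset run to 1
Longest run: 'b' with length 3

3


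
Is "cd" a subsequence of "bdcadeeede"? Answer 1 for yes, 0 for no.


Check if "cd" is a subsequence of "bdcadeeede"
Greedy scan:
  Position 0 ('b'): no match needed
  Position 1 ('d'): no match needed
  Position 2 ('c'): matches sub[0] = 'c'
  Position 3 ('a'): no match needed
  Position 4 ('d'): matches sub[1] = 'd'
  Position 5 ('e'): no match needed
  Position 6 ('e'): no match needed
  Position 7 ('e'): no match needed
  Position 8 ('d'): no match needed
  Position 9 ('e'): no match needed
All 2 characters matched => is a subsequence

1


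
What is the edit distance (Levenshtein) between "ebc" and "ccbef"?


Computing edit distance: "ebc" -> "ccbef"
DP table:
           c    c    b    e    f
      0    1    2    3    4    5
  e   1    1    2    3    3    4
  b   2    2    2    2    3    4
  c   3    2    2    3    3    4
Edit distance = dp[3][5] = 4

4


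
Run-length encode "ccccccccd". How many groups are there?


Input: ccccccccd
Scanning for consecutive runs:
  Group 1: 'c' x 8 (positions 0-7)
  Group 2: 'd' x 1 (positions 8-8)
Total groups: 2

2


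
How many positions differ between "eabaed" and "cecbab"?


Comparing "eabaed" and "cecbab" position by position:
  Position 0: 'e' vs 'c' => DIFFER
  Position 1: 'a' vs 'e' => DIFFER
  Position 2: 'b' vs 'c' => DIFFER
  Position 3: 'a' vs 'b' => DIFFER
  Position 4: 'e' vs 'a' => DIFFER
  Position 5: 'd' vs 'b' => DIFFER
Positions that differ: 6

6


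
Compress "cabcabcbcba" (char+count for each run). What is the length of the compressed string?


Input: cabcabcbcba
Runs:
  'c' x 1 => "c1"
  'a' x 1 => "a1"
  'b' x 1 => "b1"
  'c' x 1 => "c1"
  'a' x 1 => "a1"
  'b' x 1 => "b1"
  'c' x 1 => "c1"
  'b' x 1 => "b1"
  'c' x 1 => "c1"
  'b' x 1 => "b1"
  'a' x 1 => "a1"
Compressed: "c1a1b1c1a1b1c1b1c1b1a1"
Compressed length: 22

22


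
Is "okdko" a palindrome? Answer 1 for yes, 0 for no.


Input: okdko
Reversed: okdko
  Compare pos 0 ('o') with pos 4 ('o'): match
  Compare pos 1 ('k') with pos 3 ('k'): match
Result: palindrome

1


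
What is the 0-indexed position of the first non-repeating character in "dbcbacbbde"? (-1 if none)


Input: dbcbacbbde
Character frequencies:
  'a': 1
  'b': 4
  'c': 2
  'd': 2
  'e': 1
Scanning left to right for freq == 1:
  Position 0 ('d'): freq=2, skip
  Position 1 ('b'): freq=4, skip
  Position 2 ('c'): freq=2, skip
  Position 3 ('b'): freq=4, skip
  Position 4 ('a'): unique! => answer = 4

4


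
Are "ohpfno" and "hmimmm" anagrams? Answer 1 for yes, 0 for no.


Strings: "ohpfno", "hmimmm"
Sorted first:  fhnoop
Sorted second: himmmm
Differ at position 0: 'f' vs 'h' => not anagrams

0


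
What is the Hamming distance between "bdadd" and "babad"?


Comparing "bdadd" and "babad" position by position:
  Position 0: 'b' vs 'b' => same
  Position 1: 'd' vs 'a' => differ
  Position 2: 'a' vs 'b' => differ
  Position 3: 'd' vs 'a' => differ
  Position 4: 'd' vs 'd' => same
Total differences (Hamming distance): 3

3


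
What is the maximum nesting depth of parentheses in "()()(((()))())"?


Input: "()()(((()))())"
Tracking depth:
  Position 0 '(': depth becomes 1
  Position 1 ')': depth becomes 0
  Position 2 '(': depth becomes 1
  Position 3 ')': depth becomes 0
  Position 4 '(': depth becomes 1
  Position 5 '(': depth becomes 2
  Position 6 '(': depth becomes 3
  Position 7 '(': depth becomes 4
  Position 8 ')': depth becomes 3
  Position 9 ')': depth becomes 2
  Position 10 ')': depth becomes 1
  Position 11 '(': depth becomes 2
  Position 12 ')': depth becomes 1
  Position 13 ')': depth becomes 0
Maximum depth reached: 4

4


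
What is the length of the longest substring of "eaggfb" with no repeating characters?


Input: "eaggfb"
Sliding window (track last position of each char):
  Position 0 ('e'): window [0,0] length 1 -- new best
  Position 1 ('a'): window [0,1] length 2 -- new best
  Position 2 ('g'): window [0,2] length 3 -- new best
  Position 3 ('g'): repeat (last at 2), move window start to 3
  Position 3 ('g'): window [3,3] length 1
  Position 4 ('f'): window [3,4] length 2
  Position 5 ('b'): window [3,5] length 3
Longest substring with no repeats: "eag" with length 3

3


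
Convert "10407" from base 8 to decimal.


Input: "10407" in base 8
Positional expansion:
  Digit '1' (value 1) x 8^4 = 4096
  Digit '0' (value 0) x 8^3 = 0
  Digit '4' (value 4) x 8^2 = 256
  Digit '0' (value 0) x 8^1 = 0
  Digit '7' (value 7) x 8^0 = 7
Sum = 4359

4359


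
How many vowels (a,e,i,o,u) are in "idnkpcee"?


Input: idnkpcee
Checking each character:
  'i' at position 0: vowel (running total: 1)
  'd' at position 1: consonant
  'n' at position 2: consonant
  'k' at position 3: consonant
  'p' at position 4: consonant
  'c' at position 5: consonant
  'e' at position 6: vowel (running total: 2)
  'e' at position 7: vowel (running total: 3)
Total vowels: 3

3


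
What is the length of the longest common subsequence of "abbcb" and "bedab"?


LCS of "abbcb" and "bedab"
DP table:
           b    e    d    a    b
      0    0    0    0    0    0
  a   0    0    0    0    1    1
  b   0    1    1    1    1    2
  b   0    1    1    1    1    2
  c   0    1    1    1    1    2
  b   0    1    1    1    1    2
LCS length = dp[5][5] = 2

2


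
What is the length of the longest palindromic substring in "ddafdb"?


Input: "ddafdb"
Checking substrings for palindromes:
  [0:2] "dd" (len 2) => palindrome
Longest palindromic substring: "dd" with length 2

2


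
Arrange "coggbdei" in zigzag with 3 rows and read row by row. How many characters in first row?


Zigzag "coggbdei" into 3 rows:
Placing characters:
  'c' => row 0
  'o' => row 1
  'g' => row 2
  'g' => row 1
  'b' => row 0
  'd' => row 1
  'e' => row 2
  'i' => row 1
Rows:
  Row 0: "cb"
  Row 1: "ogdi"
  Row 2: "ge"
First row length: 2

2


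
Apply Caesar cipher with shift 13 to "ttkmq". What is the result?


Caesar cipher: shift "ttkmq" by 13
  't' (pos 19) + 13 = pos 6 = 'g'
  't' (pos 19) + 13 = pos 6 = 'g'
  'k' (pos 10) + 13 = pos 23 = 'x'
  'm' (pos 12) + 13 = pos 25 = 'z'
  'q' (pos 16) + 13 = pos 3 = 'd'
Result: ggxzd

ggxzd


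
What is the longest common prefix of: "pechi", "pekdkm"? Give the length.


Words: pechi, pekdkm
  Position 0: all 'p' => match
  Position 1: all 'e' => match
  Position 2: ('c', 'k') => mismatch, stop
LCP = "pe" (length 2)

2


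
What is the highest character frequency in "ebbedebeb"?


Input: ebbedebeb
Character counts:
  'b': 4
  'd': 1
  'e': 4
Maximum frequency: 4

4


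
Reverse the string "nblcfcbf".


Input: nblcfcbf
Reading characters right to left:
  Position 7: 'f'
  Position 6: 'b'
  Position 5: 'c'
  Position 4: 'f'
  Position 3: 'c'
  Position 2: 'l'
  Position 1: 'b'
  Position 0: 'n'
Reversed: fbcfclbn

fbcfclbn


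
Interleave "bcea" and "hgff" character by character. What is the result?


Interleaving "bcea" and "hgff":
  Position 0: 'b' from first, 'h' from second => "bh"
  Position 1: 'c' from first, 'g' from second => "cg"
  Position 2: 'e' from first, 'f' from second => "ef"
  Position 3: 'a' from first, 'f' from second => "af"
Result: bhcgefaf

bhcgefaf


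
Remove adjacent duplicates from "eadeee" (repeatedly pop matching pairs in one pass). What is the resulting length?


Input: eadeee
Stack-based adjacent duplicate removal:
  Read 'e': push. Stack: e
  Read 'a': push. Stack: ea
  Read 'd': push. Stack: ead
  Read 'e': push. Stack: eade
  Read 'e': matches stack top 'e' => pop. Stack: ead
  Read 'e': push. Stack: eade
Final stack: "eade" (length 4)

4


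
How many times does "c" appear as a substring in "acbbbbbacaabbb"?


Searching for "c" in "acbbbbbacaabbb"
Scanning each position:
  Position 0: "a" => no
  Position 1: "c" => MATCH
  Position 2: "b" => no
  Position 3: "b" => no
  Position 4: "b" => no
  Position 5: "b" => no
  Position 6: "b" => no
  Position 7: "a" => no
  Position 8: "c" => MATCH
  Position 9: "a" => no
  Position 10: "a" => no
  Position 11: "b" => no
  Position 12: "b" => no
  Position 13: "b" => no
Total occurrences: 2

2


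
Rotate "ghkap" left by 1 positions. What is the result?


Input: "ghkap", rotate left by 1
First 1 characters: "g"
Remaining characters: "hkap"
Concatenate remaining + first: "hkap" + "g" = "hkapg"

hkapg


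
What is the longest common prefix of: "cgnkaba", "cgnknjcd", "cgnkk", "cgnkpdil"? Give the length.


Words: cgnkaba, cgnknjcd, cgnkk, cgnkpdil
  Position 0: all 'c' => match
  Position 1: all 'g' => match
  Position 2: all 'n' => match
  Position 3: all 'k' => match
  Position 4: ('a', 'n', 'k', 'p') => mismatch, stop
LCP = "cgnk" (length 4)

4


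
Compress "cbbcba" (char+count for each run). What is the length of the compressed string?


Input: cbbcba
Runs:
  'c' x 1 => "c1"
  'b' x 2 => "b2"
  'c' x 1 => "c1"
  'b' x 1 => "b1"
  'a' x 1 => "a1"
Compressed: "c1b2c1b1a1"
Compressed length: 10

10


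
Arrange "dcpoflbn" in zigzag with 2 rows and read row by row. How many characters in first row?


Zigzag "dcpoflbn" into 2 rows:
Placing characters:
  'd' => row 0
  'c' => row 1
  'p' => row 0
  'o' => row 1
  'f' => row 0
  'l' => row 1
  'b' => row 0
  'n' => row 1
Rows:
  Row 0: "dpfb"
  Row 1: "coln"
First row length: 4

4


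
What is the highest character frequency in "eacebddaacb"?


Input: eacebddaacb
Character counts:
  'a': 3
  'b': 2
  'c': 2
  'd': 2
  'e': 2
Maximum frequency: 3

3


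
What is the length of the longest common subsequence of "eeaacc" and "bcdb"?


LCS of "eeaacc" and "bcdb"
DP table:
           b    c    d    b
      0    0    0    0    0
  e   0    0    0    0    0
  e   0    0    0    0    0
  a   0    0    0    0    0
  a   0    0    0    0    0
  c   0    0    1    1    1
  c   0    0    1    1    1
LCS length = dp[6][4] = 1

1


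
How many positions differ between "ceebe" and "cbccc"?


Comparing "ceebe" and "cbccc" position by position:
  Position 0: 'c' vs 'c' => same
  Position 1: 'e' vs 'b' => DIFFER
  Position 2: 'e' vs 'c' => DIFFER
  Position 3: 'b' vs 'c' => DIFFER
  Position 4: 'e' vs 'c' => DIFFER
Positions that differ: 4

4


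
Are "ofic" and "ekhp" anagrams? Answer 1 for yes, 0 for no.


Strings: "ofic", "ekhp"
Sorted first:  cfio
Sorted second: ehkp
Differ at position 0: 'c' vs 'e' => not anagrams

0


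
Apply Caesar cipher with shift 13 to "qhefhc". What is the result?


Caesar cipher: shift "qhefhc" by 13
  'q' (pos 16) + 13 = pos 3 = 'd'
  'h' (pos 7) + 13 = pos 20 = 'u'
  'e' (pos 4) + 13 = pos 17 = 'r'
  'f' (pos 5) + 13 = pos 18 = 's'
  'h' (pos 7) + 13 = pos 20 = 'u'
  'c' (pos 2) + 13 = pos 15 = 'p'
Result: dursup

dursup


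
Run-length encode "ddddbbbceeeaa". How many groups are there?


Input: ddddbbbceeeaa
Scanning for consecutive runs:
  Group 1: 'd' x 4 (positions 0-3)
  Group 2: 'b' x 3 (positions 4-6)
  Group 3: 'c' x 1 (positions 7-7)
  Group 4: 'e' x 3 (positions 8-10)
  Group 5: 'a' x 2 (positions 11-12)
Total groups: 5

5


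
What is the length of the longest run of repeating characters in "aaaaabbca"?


Input: "aaaaabbca"
Scanning for longest run:
  Position 1 ('a'): continues run of 'a', length=2
  Position 2 ('a'): continues run of 'a', length=3
  Position 3 ('a'): continues run of 'a', length=4
  Position 4 ('a'): continues run of 'a', length=5
  Position 5 ('b'): new char, reset run to 1
  Position 6 ('b'): continues run of 'b', length=2
  Position 7 ('c'): new char, reset run to 1
  Position 8 ('a'): new char, reset run to 1
Longest run: 'a' with length 5

5


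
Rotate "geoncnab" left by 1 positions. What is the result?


Input: "geoncnab", rotate left by 1
First 1 characters: "g"
Remaining characters: "eoncnab"
Concatenate remaining + first: "eoncnab" + "g" = "eoncnabg"

eoncnabg


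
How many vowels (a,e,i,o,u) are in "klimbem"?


Input: klimbem
Checking each character:
  'k' at position 0: consonant
  'l' at position 1: consonant
  'i' at position 2: vowel (running total: 1)
  'm' at position 3: consonant
  'b' at position 4: consonant
  'e' at position 5: vowel (running total: 2)
  'm' at position 6: consonant
Total vowels: 2

2


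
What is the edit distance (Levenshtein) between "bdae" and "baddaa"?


Computing edit distance: "bdae" -> "baddaa"
DP table:
           b    a    d    d    a    a
      0    1    2    3    4    5    6
  b   1    0    1    2    3    4    5
  d   2    1    1    1    2    3    4
  a   3    2    1    2    2    2    3
  e   4    3    2    2    3    3    3
Edit distance = dp[4][6] = 3

3


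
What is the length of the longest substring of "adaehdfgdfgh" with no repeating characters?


Input: "adaehdfgdfgh"
Sliding window (track last position of each char):
  Position 0 ('a'): window [0,0] length 1 -- new best
  Position 1 ('d'): window [0,1] length 2 -- new best
  Position 2 ('a'): repeat (last at 0), move window start to 1
  Position 2 ('a'): window [1,2] length 2
  Position 3 ('e'): window [1,3] length 3 -- new best
  Position 4 ('h'): window [1,4] length 4 -- new best
  Position 5 ('d'): repeat (last at 1), move window start to 2
  Position 5 ('d'): window [2,5] length 4
  Position 6 ('f'): window [2,6] length 5 -- new best
  Position 7 ('g'): window [2,7] length 6 -- new best
  Position 8 ('d'): repeat (last at 5), move window start to 6
  Position 8 ('d'): window [6,8] length 3
  Position 9 ('f'): repeat (last at 6), move window start to 7
  Position 9 ('f'): window [7,9] length 3
  Position 10 ('g'): repeat (last at 7), move window start to 8
  Position 10 ('g'): window [8,10] length 3
  Position 11 ('h'): window [8,11] length 4
Longest substring with no repeats: "aehdfg" with length 6

6


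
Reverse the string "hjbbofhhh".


Input: hjbbofhhh
Reading characters right to left:
  Position 8: 'h'
  Position 7: 'h'
  Position 6: 'h'
  Position 5: 'f'
  Position 4: 'o'
  Position 3: 'b'
  Position 2: 'b'
  Position 1: 'j'
  Position 0: 'h'
Reversed: hhhfobbjh

hhhfobbjh


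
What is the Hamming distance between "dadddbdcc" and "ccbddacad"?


Comparing "dadddbdcc" and "ccbddacad" position by position:
  Position 0: 'd' vs 'c' => differ
  Position 1: 'a' vs 'c' => differ
  Position 2: 'd' vs 'b' => differ
  Position 3: 'd' vs 'd' => same
  Position 4: 'd' vs 'd' => same
  Position 5: 'b' vs 'a' => differ
  Position 6: 'd' vs 'c' => differ
  Position 7: 'c' vs 'a' => differ
  Position 8: 'c' vs 'd' => differ
Total differences (Hamming distance): 7

7


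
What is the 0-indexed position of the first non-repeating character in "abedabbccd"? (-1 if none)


Input: abedabbccd
Character frequencies:
  'a': 2
  'b': 3
  'c': 2
  'd': 2
  'e': 1
Scanning left to right for freq == 1:
  Position 0 ('a'): freq=2, skip
  Position 1 ('b'): freq=3, skip
  Position 2 ('e'): unique! => answer = 2

2


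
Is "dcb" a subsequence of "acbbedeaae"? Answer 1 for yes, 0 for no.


Check if "dcb" is a subsequence of "acbbedeaae"
Greedy scan:
  Position 0 ('a'): no match needed
  Position 1 ('c'): no match needed
  Position 2 ('b'): no match needed
  Position 3 ('b'): no match needed
  Position 4 ('e'): no match needed
  Position 5 ('d'): matches sub[0] = 'd'
  Position 6 ('e'): no match needed
  Position 7 ('a'): no match needed
  Position 8 ('a'): no match needed
  Position 9 ('e'): no match needed
Only matched 1/3 characters => not a subsequence

0


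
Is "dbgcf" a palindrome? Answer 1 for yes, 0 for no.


Input: dbgcf
Reversed: fcgbd
  Compare pos 0 ('d') with pos 4 ('f'): MISMATCH
  Compare pos 1 ('b') with pos 3 ('c'): MISMATCH
Result: not a palindrome

0


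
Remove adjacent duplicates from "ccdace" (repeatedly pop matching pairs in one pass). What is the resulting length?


Input: ccdace
Stack-based adjacent duplicate removal:
  Read 'c': push. Stack: c
  Read 'c': matches stack top 'c' => pop. Stack: (empty)
  Read 'd': push. Stack: d
  Read 'a': push. Stack: da
  Read 'c': push. Stack: dac
  Read 'e': push. Stack: dace
Final stack: "dace" (length 4)

4


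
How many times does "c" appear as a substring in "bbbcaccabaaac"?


Searching for "c" in "bbbcaccabaaac"
Scanning each position:
  Position 0: "b" => no
  Position 1: "b" => no
  Position 2: "b" => no
  Position 3: "c" => MATCH
  Position 4: "a" => no
  Position 5: "c" => MATCH
  Position 6: "c" => MATCH
  Position 7: "a" => no
  Position 8: "b" => no
  Position 9: "a" => no
  Position 10: "a" => no
  Position 11: "a" => no
  Position 12: "c" => MATCH
Total occurrences: 4

4


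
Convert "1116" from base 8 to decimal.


Input: "1116" in base 8
Positional expansion:
  Digit '1' (value 1) x 8^3 = 512
  Digit '1' (value 1) x 8^2 = 64
  Digit '1' (value 1) x 8^1 = 8
  Digit '6' (value 6) x 8^0 = 6
Sum = 590

590


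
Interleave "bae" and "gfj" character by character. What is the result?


Interleaving "bae" and "gfj":
  Position 0: 'b' from first, 'g' from second => "bg"
  Position 1: 'a' from first, 'f' from second => "af"
  Position 2: 'e' from first, 'j' from second => "ej"
Result: bgafej

bgafej


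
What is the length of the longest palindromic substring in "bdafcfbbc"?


Input: "bdafcfbbc"
Checking substrings for palindromes:
  [3:6] "fcf" (len 3) => palindrome
  [6:8] "bb" (len 2) => palindrome
Longest palindromic substring: "fcf" with length 3

3


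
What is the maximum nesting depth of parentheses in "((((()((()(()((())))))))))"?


Input: "((((()((()(()((())))))))))"
Tracking depth:
  Position 0 '(': depth becomes 1
  Position 1 '(': depth becomes 2
  Position 2 '(': depth becomes 3
  Position 3 '(': depth becomes 4
  Position 4 '(': depth becomes 5
  Position 5 ')': depth becomes 4
  Position 6 '(': depth becomes 5
  Position 7 '(': depth becomes 6
  Position 8 '(': depth becomes 7
  Position 9 ')': depth becomes 6
  Position 10 '(': depth becomes 7
  Position 11 '(': depth becomes 8
  Position 12 ')': depth becomes 7
  Position 13 '(': depth becomes 8
  Position 14 '(': depth becomes 9
  Position 15 '(': depth becomes 10
  Position 16 ')': depth becomes 9
  Position 17 ')': depth becomes 8
  Position 18 ')': depth becomes 7
  Position 19 ')': depth becomes 6
  Position 20 ')': depth becomes 5
  Position 21 ')': depth becomes 4
  Position 22 ')': depth becomes 3
  Position 23 ')': depth becomes 2
  Position 24 ')': depth becomes 1
  Position 25 ')': depth becomes 0
Maximum depth reached: 10

10


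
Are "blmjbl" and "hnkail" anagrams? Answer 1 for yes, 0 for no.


Strings: "blmjbl", "hnkail"
Sorted first:  bbjllm
Sorted second: ahikln
Differ at position 0: 'b' vs 'a' => not anagrams

0


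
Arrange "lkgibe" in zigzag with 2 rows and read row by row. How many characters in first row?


Zigzag "lkgibe" into 2 rows:
Placing characters:
  'l' => row 0
  'k' => row 1
  'g' => row 0
  'i' => row 1
  'b' => row 0
  'e' => row 1
Rows:
  Row 0: "lgb"
  Row 1: "kie"
First row length: 3

3


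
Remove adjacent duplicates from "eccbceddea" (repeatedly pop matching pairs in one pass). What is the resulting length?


Input: eccbceddea
Stack-based adjacent duplicate removal:
  Read 'e': push. Stack: e
  Read 'c': push. Stack: ec
  Read 'c': matches stack top 'c' => pop. Stack: e
  Read 'b': push. Stack: eb
  Read 'c': push. Stack: ebc
  Read 'e': push. Stack: ebce
  Read 'd': push. Stack: ebced
  Read 'd': matches stack top 'd' => pop. Stack: ebce
  Read 'e': matches stack top 'e' => pop. Stack: ebc
  Read 'a': push. Stack: ebca
Final stack: "ebca" (length 4)

4


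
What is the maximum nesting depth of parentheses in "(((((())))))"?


Input: "(((((())))))"
Tracking depth:
  Position 0 '(': depth becomes 1
  Position 1 '(': depth becomes 2
  Position 2 '(': depth becomes 3
  Position 3 '(': depth becomes 4
  Position 4 '(': depth becomes 5
  Position 5 '(': depth becomes 6
  Position 6 ')': depth becomes 5
  Position 7 ')': depth becomes 4
  Position 8 ')': depth becomes 3
  Position 9 ')': depth becomes 2
  Position 10 ')': depth becomes 1
  Position 11 ')': depth becomes 0
Maximum depth reached: 6

6


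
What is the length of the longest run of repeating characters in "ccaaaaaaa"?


Input: "ccaaaaaaa"
Scanning for longest run:
  Position 1 ('c'): continues run of 'c', length=2
  Position 2 ('a'): new char, reset run to 1
  Position 3 ('a'): continues run of 'a', length=2
  Position 4 ('a'): continues run of 'a', length=3
  Position 5 ('a'): continues run of 'a', length=4
  Position 6 ('a'): continues run of 'a', length=5
  Position 7 ('a'): continues run of 'a', length=6
  Position 8 ('a'): continues run of 'a', length=7
Longest run: 'a' with length 7

7


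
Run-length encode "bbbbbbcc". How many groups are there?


Input: bbbbbbcc
Scanning for consecutive runs:
  Group 1: 'b' x 6 (positions 0-5)
  Group 2: 'c' x 2 (positions 6-7)
Total groups: 2

2


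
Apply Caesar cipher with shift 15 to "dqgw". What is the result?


Caesar cipher: shift "dqgw" by 15
  'd' (pos 3) + 15 = pos 18 = 's'
  'q' (pos 16) + 15 = pos 5 = 'f'
  'g' (pos 6) + 15 = pos 21 = 'v'
  'w' (pos 22) + 15 = pos 11 = 'l'
Result: sfvl

sfvl


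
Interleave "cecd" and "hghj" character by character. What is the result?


Interleaving "cecd" and "hghj":
  Position 0: 'c' from first, 'h' from second => "ch"
  Position 1: 'e' from first, 'g' from second => "eg"
  Position 2: 'c' from first, 'h' from second => "ch"
  Position 3: 'd' from first, 'j' from second => "dj"
Result: chegchdj

chegchdj


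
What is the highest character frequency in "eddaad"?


Input: eddaad
Character counts:
  'a': 2
  'd': 3
  'e': 1
Maximum frequency: 3

3


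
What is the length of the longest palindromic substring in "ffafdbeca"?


Input: "ffafdbeca"
Checking substrings for palindromes:
  [1:4] "faf" (len 3) => palindrome
  [0:2] "ff" (len 2) => palindrome
Longest palindromic substring: "faf" with length 3

3


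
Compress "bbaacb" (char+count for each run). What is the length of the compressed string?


Input: bbaacb
Runs:
  'b' x 2 => "b2"
  'a' x 2 => "a2"
  'c' x 1 => "c1"
  'b' x 1 => "b1"
Compressed: "b2a2c1b1"
Compressed length: 8

8


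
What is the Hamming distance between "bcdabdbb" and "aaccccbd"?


Comparing "bcdabdbb" and "aaccccbd" position by position:
  Position 0: 'b' vs 'a' => differ
  Position 1: 'c' vs 'a' => differ
  Position 2: 'd' vs 'c' => differ
  Position 3: 'a' vs 'c' => differ
  Position 4: 'b' vs 'c' => differ
  Position 5: 'd' vs 'c' => differ
  Position 6: 'b' vs 'b' => same
  Position 7: 'b' vs 'd' => differ
Total differences (Hamming distance): 7

7


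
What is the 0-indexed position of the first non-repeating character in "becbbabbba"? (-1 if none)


Input: becbbabbba
Character frequencies:
  'a': 2
  'b': 6
  'c': 1
  'e': 1
Scanning left to right for freq == 1:
  Position 0 ('b'): freq=6, skip
  Position 1 ('e'): unique! => answer = 1

1


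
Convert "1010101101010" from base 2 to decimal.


Input: "1010101101010" in base 2
Positional expansion:
  Digit '1' (value 1) x 2^12 = 4096
  Digit '0' (value 0) x 2^11 = 0
  Digit '1' (value 1) x 2^10 = 1024
  Digit '0' (value 0) x 2^9 = 0
  Digit '1' (value 1) x 2^8 = 256
  Digit '0' (value 0) x 2^7 = 0
  Digit '1' (value 1) x 2^6 = 64
  Digit '1' (value 1) x 2^5 = 32
  Digit '0' (value 0) x 2^4 = 0
  Digit '1' (value 1) x 2^3 = 8
  Digit '0' (value 0) x 2^2 = 0
  Digit '1' (value 1) x 2^1 = 2
  Digit '0' (value 0) x 2^0 = 0
Sum = 5482

5482


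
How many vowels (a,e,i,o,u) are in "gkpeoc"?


Input: gkpeoc
Checking each character:
  'g' at position 0: consonant
  'k' at position 1: consonant
  'p' at position 2: consonant
  'e' at position 3: vowel (running total: 1)
  'o' at position 4: vowel (running total: 2)
  'c' at position 5: consonant
Total vowels: 2

2
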